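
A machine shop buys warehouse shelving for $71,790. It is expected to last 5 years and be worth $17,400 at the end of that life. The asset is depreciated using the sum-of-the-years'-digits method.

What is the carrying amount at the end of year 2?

$39,156

Depreciable base = $71,790 − $17,400 = $54,390.
Sum of the years' digits = 5+4+3+2+1 = 15.
Year 1: $54,390 × 5/15 = $18,130. Book value $53,660.
Year 2: $54,390 × 4/15 = $14,504. Book value $39,156.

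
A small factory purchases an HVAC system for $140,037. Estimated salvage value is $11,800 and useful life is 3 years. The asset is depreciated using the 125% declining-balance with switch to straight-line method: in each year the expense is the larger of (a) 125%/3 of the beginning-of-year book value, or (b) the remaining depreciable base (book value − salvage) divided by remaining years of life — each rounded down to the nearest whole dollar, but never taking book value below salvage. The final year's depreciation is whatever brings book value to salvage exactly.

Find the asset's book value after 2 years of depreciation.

$46,745

Depreciable base = $140,037 − $11,800 = $128,237.
Year 1: DB = ⌊$140,037 × 125%/3⌋ = $58,348; SL = ⌊$128,237/3⌋ = $42,745 → take DB $58,348. Book value $81,689.
Year 2: DB = ⌊$81,689 × 125%/3⌋ = $34,037; SL = ⌊$69,889/2⌋ = $34,944 → take SL $34,944. Book value $46,745.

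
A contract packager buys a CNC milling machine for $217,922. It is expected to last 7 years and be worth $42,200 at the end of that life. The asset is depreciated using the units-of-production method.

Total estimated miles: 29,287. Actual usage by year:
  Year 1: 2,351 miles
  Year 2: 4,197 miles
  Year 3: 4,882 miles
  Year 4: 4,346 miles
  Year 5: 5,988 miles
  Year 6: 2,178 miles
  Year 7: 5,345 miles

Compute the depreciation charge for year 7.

Depreciable base = $217,922 − $42,200 = $175,722.
Rate = $175,722 / 29,287 miles = $6 per mile.
Year 1: 2,351 × $6 = $14,106. Book value $203,816.
Year 2: 4,197 × $6 = $25,182. Book value $178,634.
Year 3: 4,882 × $6 = $29,292. Book value $149,342.
Year 4: 4,346 × $6 = $26,076. Book value $123,266.
Year 5: 5,988 × $6 = $35,928. Book value $87,338.
Year 6: 2,178 × $6 = $13,068. Book value $74,270.
Year 7: 5,345 × $6 = $32,070. Book value $42,200.

$32,070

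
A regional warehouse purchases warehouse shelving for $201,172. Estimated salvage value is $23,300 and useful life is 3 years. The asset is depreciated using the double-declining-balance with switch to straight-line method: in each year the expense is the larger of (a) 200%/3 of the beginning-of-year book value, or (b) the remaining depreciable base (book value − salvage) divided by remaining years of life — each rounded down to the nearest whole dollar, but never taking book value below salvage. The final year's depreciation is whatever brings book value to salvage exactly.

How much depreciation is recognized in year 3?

Depreciable base = $201,172 − $23,300 = $177,872.
Year 1: DB = ⌊$201,172 × 200%/3⌋ = $134,114; SL = ⌊$177,872/3⌋ = $59,290 → take DB $134,114. Book value $67,058.
Year 2: DB = ⌊$67,058 × 200%/3⌋ = $44,705; SL = ⌊$43,758/2⌋ = $21,879 → take DB $44,705, capped at $43,758. Book value $23,300.
Year 3 (final): $23,300 − $23,300 = $0. Book value $23,300.

$0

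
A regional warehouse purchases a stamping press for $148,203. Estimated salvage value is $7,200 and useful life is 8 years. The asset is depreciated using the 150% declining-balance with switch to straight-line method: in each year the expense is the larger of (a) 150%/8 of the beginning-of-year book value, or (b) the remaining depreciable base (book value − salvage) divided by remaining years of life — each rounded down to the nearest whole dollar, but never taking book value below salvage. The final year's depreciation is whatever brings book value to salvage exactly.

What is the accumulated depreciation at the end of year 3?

Depreciable base = $148,203 − $7,200 = $141,003.
Year 1: DB = ⌊$148,203 × 150%/8⌋ = $27,788; SL = ⌊$141,003/8⌋ = $17,625 → take DB $27,788. Book value $120,415.
Year 2: DB = ⌊$120,415 × 150%/8⌋ = $22,577; SL = ⌊$113,215/7⌋ = $16,173 → take DB $22,577. Book value $97,838.
Year 3: DB = ⌊$97,838 × 150%/8⌋ = $18,344; SL = ⌊$90,638/6⌋ = $15,106 → take DB $18,344. Book value $79,494.
Accumulated through year 3 = $148,203 − $79,494 = $68,709.

$68,709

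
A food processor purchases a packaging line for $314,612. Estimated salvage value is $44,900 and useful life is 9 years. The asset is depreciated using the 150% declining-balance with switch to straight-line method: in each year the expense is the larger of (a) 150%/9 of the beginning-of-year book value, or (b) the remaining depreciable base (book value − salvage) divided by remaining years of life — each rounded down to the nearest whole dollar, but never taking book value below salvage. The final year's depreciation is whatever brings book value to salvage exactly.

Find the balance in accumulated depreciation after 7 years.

$229,402

Depreciable base = $314,612 − $44,900 = $269,712.
Year 1: DB = ⌊$314,612 × 150%/9⌋ = $52,435; SL = ⌊$269,712/9⌋ = $29,968 → take DB $52,435. Book value $262,177.
Year 2: DB = ⌊$262,177 × 150%/9⌋ = $43,696; SL = ⌊$217,277/8⌋ = $27,159 → take DB $43,696. Book value $218,481.
Year 3: DB = ⌊$218,481 × 150%/9⌋ = $36,413; SL = ⌊$173,581/7⌋ = $24,797 → take DB $36,413. Book value $182,068.
Year 4: DB = ⌊$182,068 × 150%/9⌋ = $30,344; SL = ⌊$137,168/6⌋ = $22,861 → take DB $30,344. Book value $151,724.
Year 5: DB = ⌊$151,724 × 150%/9⌋ = $25,287; SL = ⌊$106,824/5⌋ = $21,364 → take DB $25,287. Book value $126,437.
Year 6: DB = ⌊$126,437 × 150%/9⌋ = $21,072; SL = ⌊$81,537/4⌋ = $20,384 → take DB $21,072. Book value $105,365.
Year 7: DB = ⌊$105,365 × 150%/9⌋ = $17,560; SL = ⌊$60,465/3⌋ = $20,155 → take SL $20,155. Book value $85,210.
Accumulated through year 7 = $314,612 − $85,210 = $229,402.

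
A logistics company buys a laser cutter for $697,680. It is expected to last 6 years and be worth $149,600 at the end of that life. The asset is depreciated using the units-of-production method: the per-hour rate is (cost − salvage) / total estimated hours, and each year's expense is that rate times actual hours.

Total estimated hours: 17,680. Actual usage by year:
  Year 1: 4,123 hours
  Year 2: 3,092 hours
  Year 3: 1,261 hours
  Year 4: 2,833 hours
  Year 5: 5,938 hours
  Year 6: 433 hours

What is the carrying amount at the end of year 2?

$474,015

Depreciable base = $697,680 − $149,600 = $548,080.
Rate = $548,080 / 17,680 hours = $31 per hour.
Year 1: 4,123 × $31 = $127,813. Book value $569,867.
Year 2: 3,092 × $31 = $95,852. Book value $474,015.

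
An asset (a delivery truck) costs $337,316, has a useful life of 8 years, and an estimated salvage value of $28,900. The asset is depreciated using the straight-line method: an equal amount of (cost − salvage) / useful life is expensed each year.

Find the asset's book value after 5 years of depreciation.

Depreciable base = $337,316 − $28,900 = $308,416.
Annual expense = $308,416 / 8 = $38,552.
End of year 1: book value $298,764.
End of year 2: book value $260,212.
End of year 3: book value $221,660.
End of year 4: book value $183,108.
End of year 5: book value $144,556.

$144,556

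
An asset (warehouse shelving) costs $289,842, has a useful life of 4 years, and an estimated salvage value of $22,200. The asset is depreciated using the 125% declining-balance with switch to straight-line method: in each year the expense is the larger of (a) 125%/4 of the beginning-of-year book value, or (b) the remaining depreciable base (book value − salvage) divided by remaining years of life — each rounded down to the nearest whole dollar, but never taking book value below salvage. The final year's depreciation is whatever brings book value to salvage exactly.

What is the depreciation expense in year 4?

$57,399

Depreciable base = $289,842 − $22,200 = $267,642.
Year 1: DB = ⌊$289,842 × 125%/4⌋ = $90,575; SL = ⌊$267,642/4⌋ = $66,910 → take DB $90,575. Book value $199,267.
Year 2: DB = ⌊$199,267 × 125%/4⌋ = $62,270; SL = ⌊$177,067/3⌋ = $59,022 → take DB $62,270. Book value $136,997.
Year 3: DB = ⌊$136,997 × 125%/4⌋ = $42,811; SL = ⌊$114,797/2⌋ = $57,398 → take SL $57,398. Book value $79,599.
Year 4 (final): $79,599 − $22,200 = $57,399. Book value $22,200.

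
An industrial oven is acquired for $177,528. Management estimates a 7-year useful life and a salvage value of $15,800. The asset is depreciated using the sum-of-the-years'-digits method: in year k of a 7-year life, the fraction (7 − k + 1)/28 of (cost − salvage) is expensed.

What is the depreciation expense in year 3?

$28,880

Depreciable base = $177,528 − $15,800 = $161,728.
Sum of the years' digits = 7+6+5+4+3+2+1 = 28.
Year 1: $161,728 × 7/28 = $40,432. Book value $137,096.
Year 2: $161,728 × 6/28 = $34,656. Book value $102,440.
Year 3: $161,728 × 5/28 = $28,880. Book value $73,560.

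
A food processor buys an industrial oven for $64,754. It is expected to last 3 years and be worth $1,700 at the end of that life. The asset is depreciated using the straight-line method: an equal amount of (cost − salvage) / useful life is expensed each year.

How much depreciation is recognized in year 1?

Depreciable base = $64,754 − $1,700 = $63,054.
Annual expense = $63,054 / 3 = $21,018.

$21,018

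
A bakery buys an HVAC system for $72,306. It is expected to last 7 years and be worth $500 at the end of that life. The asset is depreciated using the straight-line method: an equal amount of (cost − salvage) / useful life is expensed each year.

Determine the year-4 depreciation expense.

Depreciable base = $72,306 − $500 = $71,806.
Annual expense = $71,806 / 7 = $10,258.

$10,258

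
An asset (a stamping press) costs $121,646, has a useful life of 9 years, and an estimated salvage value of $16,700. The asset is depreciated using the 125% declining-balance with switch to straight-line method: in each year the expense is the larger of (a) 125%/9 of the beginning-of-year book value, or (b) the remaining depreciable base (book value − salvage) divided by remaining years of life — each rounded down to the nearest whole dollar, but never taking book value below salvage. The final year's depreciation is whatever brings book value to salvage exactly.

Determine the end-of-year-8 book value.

Depreciable base = $121,646 − $16,700 = $104,946.
Year 1: DB = ⌊$121,646 × 125%/9⌋ = $16,895; SL = ⌊$104,946/9⌋ = $11,660 → take DB $16,895. Book value $104,751.
Year 2: DB = ⌊$104,751 × 125%/9⌋ = $14,548; SL = ⌊$88,051/8⌋ = $11,006 → take DB $14,548. Book value $90,203.
Year 3: DB = ⌊$90,203 × 125%/9⌋ = $12,528; SL = ⌊$73,503/7⌋ = $10,500 → take DB $12,528. Book value $77,675.
Year 4: DB = ⌊$77,675 × 125%/9⌋ = $10,788; SL = ⌊$60,975/6⌋ = $10,162 → take DB $10,788. Book value $66,887.
Year 5: DB = ⌊$66,887 × 125%/9⌋ = $9,289; SL = ⌊$50,187/5⌋ = $10,037 → take SL $10,037. Book value $56,850.
Year 6: DB = ⌊$56,850 × 125%/9⌋ = $7,895; SL = ⌊$40,150/4⌋ = $10,037 → take SL $10,037. Book value $46,813.
Year 7: DB = ⌊$46,813 × 125%/9⌋ = $6,501; SL = ⌊$30,113/3⌋ = $10,037 → take SL $10,037. Book value $36,776.
Year 8: DB = ⌊$36,776 × 125%/9⌋ = $5,107; SL = ⌊$20,076/2⌋ = $10,038 → take SL $10,038. Book value $26,738.

$26,738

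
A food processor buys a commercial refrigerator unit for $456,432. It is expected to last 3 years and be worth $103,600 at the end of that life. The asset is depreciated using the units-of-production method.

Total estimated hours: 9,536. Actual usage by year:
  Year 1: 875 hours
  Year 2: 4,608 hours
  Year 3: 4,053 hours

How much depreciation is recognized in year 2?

$170,496

Depreciable base = $456,432 − $103,600 = $352,832.
Rate = $352,832 / 9,536 hours = $37 per hour.
Year 1: 875 × $37 = $32,375. Book value $424,057.
Year 2: 4,608 × $37 = $170,496. Book value $253,561.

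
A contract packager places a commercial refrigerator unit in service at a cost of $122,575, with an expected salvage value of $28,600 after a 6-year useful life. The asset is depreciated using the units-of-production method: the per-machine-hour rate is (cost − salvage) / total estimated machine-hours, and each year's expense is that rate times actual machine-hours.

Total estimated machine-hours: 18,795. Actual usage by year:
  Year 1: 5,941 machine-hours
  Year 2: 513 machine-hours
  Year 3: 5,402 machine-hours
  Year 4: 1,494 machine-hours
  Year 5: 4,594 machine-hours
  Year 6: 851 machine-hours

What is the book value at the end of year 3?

Depreciable base = $122,575 − $28,600 = $93,975.
Rate = $93,975 / 18,795 machine-hours = $5 per machine-hour.
Year 1: 5,941 × $5 = $29,705. Book value $92,870.
Year 2: 513 × $5 = $2,565. Book value $90,305.
Year 3: 5,402 × $5 = $27,010. Book value $63,295.

$63,295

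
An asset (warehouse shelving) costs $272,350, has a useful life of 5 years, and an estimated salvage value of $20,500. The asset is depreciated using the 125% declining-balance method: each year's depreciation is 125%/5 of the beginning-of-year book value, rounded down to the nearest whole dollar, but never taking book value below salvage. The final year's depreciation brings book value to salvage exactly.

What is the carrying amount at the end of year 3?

Depreciable base = $272,350 − $20,500 = $251,850.
Year 1: ⌊$272,350 × 125%/5⌋ = $68,087. Book value $204,263.
Year 2: ⌊$204,263 × 125%/5⌋ = $51,065. Book value $153,198.
Year 3: ⌊$153,198 × 125%/5⌋ = $38,299. Book value $114,899.

$114,899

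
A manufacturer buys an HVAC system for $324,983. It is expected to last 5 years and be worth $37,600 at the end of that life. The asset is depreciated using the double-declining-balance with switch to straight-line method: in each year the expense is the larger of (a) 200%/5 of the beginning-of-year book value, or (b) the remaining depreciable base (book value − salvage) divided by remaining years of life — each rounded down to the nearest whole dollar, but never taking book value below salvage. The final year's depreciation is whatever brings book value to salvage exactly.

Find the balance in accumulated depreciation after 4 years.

Depreciable base = $324,983 − $37,600 = $287,383.
Year 1: DB = ⌊$324,983 × 200%/5⌋ = $129,993; SL = ⌊$287,383/5⌋ = $57,476 → take DB $129,993. Book value $194,990.
Year 2: DB = ⌊$194,990 × 200%/5⌋ = $77,996; SL = ⌊$157,390/4⌋ = $39,347 → take DB $77,996. Book value $116,994.
Year 3: DB = ⌊$116,994 × 200%/5⌋ = $46,797; SL = ⌊$79,394/3⌋ = $26,464 → take DB $46,797. Book value $70,197.
Year 4: DB = ⌊$70,197 × 200%/5⌋ = $28,078; SL = ⌊$32,597/2⌋ = $16,298 → take DB $28,078. Book value $42,119.
Accumulated through year 4 = $324,983 − $42,119 = $282,864.

$282,864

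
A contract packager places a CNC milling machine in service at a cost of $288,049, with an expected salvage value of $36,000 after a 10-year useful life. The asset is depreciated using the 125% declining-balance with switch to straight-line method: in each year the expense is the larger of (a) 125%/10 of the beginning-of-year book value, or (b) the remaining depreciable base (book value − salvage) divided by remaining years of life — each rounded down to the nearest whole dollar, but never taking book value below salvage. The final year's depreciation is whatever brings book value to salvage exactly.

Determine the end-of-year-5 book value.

Depreciable base = $288,049 − $36,000 = $252,049.
Year 1: DB = ⌊$288,049 × 125%/10⌋ = $36,006; SL = ⌊$252,049/10⌋ = $25,204 → take DB $36,006. Book value $252,043.
Year 2: DB = ⌊$252,043 × 125%/10⌋ = $31,505; SL = ⌊$216,043/9⌋ = $24,004 → take DB $31,505. Book value $220,538.
Year 3: DB = ⌊$220,538 × 125%/10⌋ = $27,567; SL = ⌊$184,538/8⌋ = $23,067 → take DB $27,567. Book value $192,971.
Year 4: DB = ⌊$192,971 × 125%/10⌋ = $24,121; SL = ⌊$156,971/7⌋ = $22,424 → take DB $24,121. Book value $168,850.
Year 5: DB = ⌊$168,850 × 125%/10⌋ = $21,106; SL = ⌊$132,850/6⌋ = $22,141 → take SL $22,141. Book value $146,709.

$146,709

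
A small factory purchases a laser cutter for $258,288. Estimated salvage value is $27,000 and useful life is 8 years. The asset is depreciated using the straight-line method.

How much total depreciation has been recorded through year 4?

$115,644

Depreciable base = $258,288 − $27,000 = $231,288.
Annual expense = $231,288 / 8 = $28,911.
End of year 1: book value $229,377.
End of year 2: book value $200,466.
End of year 3: book value $171,555.
End of year 4: book value $142,644.
Accumulated through year 4 = $258,288 − $142,644 = $115,644.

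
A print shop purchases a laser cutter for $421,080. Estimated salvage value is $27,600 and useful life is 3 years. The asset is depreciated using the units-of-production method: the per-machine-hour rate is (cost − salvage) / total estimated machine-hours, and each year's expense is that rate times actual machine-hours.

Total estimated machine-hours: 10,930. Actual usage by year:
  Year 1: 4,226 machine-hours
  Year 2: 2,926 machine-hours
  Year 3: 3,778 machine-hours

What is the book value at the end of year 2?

$163,608

Depreciable base = $421,080 − $27,600 = $393,480.
Rate = $393,480 / 10,930 machine-hours = $36 per machine-hour.
Year 1: 4,226 × $36 = $152,136. Book value $268,944.
Year 2: 2,926 × $36 = $105,336. Book value $163,608.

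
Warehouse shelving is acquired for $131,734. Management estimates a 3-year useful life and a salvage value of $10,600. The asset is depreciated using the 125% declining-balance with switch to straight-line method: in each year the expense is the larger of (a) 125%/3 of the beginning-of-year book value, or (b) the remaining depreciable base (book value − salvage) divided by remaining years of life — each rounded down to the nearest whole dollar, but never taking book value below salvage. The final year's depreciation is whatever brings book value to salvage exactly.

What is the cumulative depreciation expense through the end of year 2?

$88,011

Depreciable base = $131,734 − $10,600 = $121,134.
Year 1: DB = ⌊$131,734 × 125%/3⌋ = $54,889; SL = ⌊$121,134/3⌋ = $40,378 → take DB $54,889. Book value $76,845.
Year 2: DB = ⌊$76,845 × 125%/3⌋ = $32,018; SL = ⌊$66,245/2⌋ = $33,122 → take SL $33,122. Book value $43,723.
Accumulated through year 2 = $131,734 − $43,723 = $88,011.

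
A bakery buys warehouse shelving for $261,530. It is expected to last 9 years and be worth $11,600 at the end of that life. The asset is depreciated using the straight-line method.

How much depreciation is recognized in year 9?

$27,770

Depreciable base = $261,530 − $11,600 = $249,930.
Annual expense = $249,930 / 9 = $27,770.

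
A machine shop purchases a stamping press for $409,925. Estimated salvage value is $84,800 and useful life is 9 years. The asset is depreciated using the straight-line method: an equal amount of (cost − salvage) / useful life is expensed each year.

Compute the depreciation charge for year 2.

$36,125

Depreciable base = $409,925 − $84,800 = $325,125.
Annual expense = $325,125 / 9 = $36,125.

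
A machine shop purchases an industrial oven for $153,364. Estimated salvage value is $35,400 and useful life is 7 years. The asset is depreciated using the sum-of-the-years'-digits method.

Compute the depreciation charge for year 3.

Depreciable base = $153,364 − $35,400 = $117,964.
Sum of the years' digits = 7+6+5+4+3+2+1 = 28.
Year 1: $117,964 × 7/28 = $29,491. Book value $123,873.
Year 2: $117,964 × 6/28 = $25,278. Book value $98,595.
Year 3: $117,964 × 5/28 = $21,065. Book value $77,530.

$21,065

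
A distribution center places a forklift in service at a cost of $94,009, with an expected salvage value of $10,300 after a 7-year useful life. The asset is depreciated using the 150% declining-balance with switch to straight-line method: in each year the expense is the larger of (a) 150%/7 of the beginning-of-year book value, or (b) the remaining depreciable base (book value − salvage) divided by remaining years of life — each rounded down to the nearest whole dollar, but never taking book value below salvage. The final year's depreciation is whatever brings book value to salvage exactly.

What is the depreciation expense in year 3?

Depreciable base = $94,009 − $10,300 = $83,709.
Year 1: DB = ⌊$94,009 × 150%/7⌋ = $20,144; SL = ⌊$83,709/7⌋ = $11,958 → take DB $20,144. Book value $73,865.
Year 2: DB = ⌊$73,865 × 150%/7⌋ = $15,828; SL = ⌊$63,565/6⌋ = $10,594 → take DB $15,828. Book value $58,037.
Year 3: DB = ⌊$58,037 × 150%/7⌋ = $12,436; SL = ⌊$47,737/5⌋ = $9,547 → take DB $12,436. Book value $45,601.

$12,436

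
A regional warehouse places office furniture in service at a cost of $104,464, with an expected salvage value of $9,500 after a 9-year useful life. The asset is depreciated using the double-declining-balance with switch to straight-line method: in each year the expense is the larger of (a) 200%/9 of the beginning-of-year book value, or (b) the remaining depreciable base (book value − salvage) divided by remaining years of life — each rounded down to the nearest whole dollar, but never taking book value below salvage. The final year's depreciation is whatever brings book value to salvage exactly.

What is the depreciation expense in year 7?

Depreciable base = $104,464 − $9,500 = $94,964.
Year 1: DB = ⌊$104,464 × 200%/9⌋ = $23,214; SL = ⌊$94,964/9⌋ = $10,551 → take DB $23,214. Book value $81,250.
Year 2: DB = ⌊$81,250 × 200%/9⌋ = $18,055; SL = ⌊$71,750/8⌋ = $8,968 → take DB $18,055. Book value $63,195.
Year 3: DB = ⌊$63,195 × 200%/9⌋ = $14,043; SL = ⌊$53,695/7⌋ = $7,670 → take DB $14,043. Book value $49,152.
Year 4: DB = ⌊$49,152 × 200%/9⌋ = $10,922; SL = ⌊$39,652/6⌋ = $6,608 → take DB $10,922. Book value $38,230.
Year 5: DB = ⌊$38,230 × 200%/9⌋ = $8,495; SL = ⌊$28,730/5⌋ = $5,746 → take DB $8,495. Book value $29,735.
Year 6: DB = ⌊$29,735 × 200%/9⌋ = $6,607; SL = ⌊$20,235/4⌋ = $5,058 → take DB $6,607. Book value $23,128.
Year 7: DB = ⌊$23,128 × 200%/9⌋ = $5,139; SL = ⌊$13,628/3⌋ = $4,542 → take DB $5,139. Book value $17,989.

$5,139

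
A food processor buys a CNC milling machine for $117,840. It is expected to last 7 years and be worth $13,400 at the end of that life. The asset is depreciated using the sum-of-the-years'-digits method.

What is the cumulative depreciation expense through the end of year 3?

$67,140

Depreciable base = $117,840 − $13,400 = $104,440.
Sum of the years' digits = 7+6+5+4+3+2+1 = 28.
Year 1: $104,440 × 7/28 = $26,110. Book value $91,730.
Year 2: $104,440 × 6/28 = $22,380. Book value $69,350.
Year 3: $104,440 × 5/28 = $18,650. Book value $50,700.
Accumulated through year 3 = $117,840 − $50,700 = $67,140.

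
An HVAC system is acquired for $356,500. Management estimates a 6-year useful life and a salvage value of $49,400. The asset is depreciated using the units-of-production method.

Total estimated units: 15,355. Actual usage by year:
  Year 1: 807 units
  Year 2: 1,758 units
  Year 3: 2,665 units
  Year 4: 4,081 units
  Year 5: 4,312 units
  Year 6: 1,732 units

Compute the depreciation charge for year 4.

Depreciable base = $356,500 − $49,400 = $307,100.
Rate = $307,100 / 15,355 units = $20 per unit.
Year 1: 807 × $20 = $16,140. Book value $340,360.
Year 2: 1,758 × $20 = $35,160. Book value $305,200.
Year 3: 2,665 × $20 = $53,300. Book value $251,900.
Year 4: 4,081 × $20 = $81,620. Book value $170,280.

$81,620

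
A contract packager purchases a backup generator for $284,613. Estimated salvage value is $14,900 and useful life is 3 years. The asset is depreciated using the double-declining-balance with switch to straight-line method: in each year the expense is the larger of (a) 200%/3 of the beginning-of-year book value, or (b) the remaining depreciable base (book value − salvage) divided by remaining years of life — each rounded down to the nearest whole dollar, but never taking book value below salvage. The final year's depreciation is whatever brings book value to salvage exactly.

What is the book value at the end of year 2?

$31,624

Depreciable base = $284,613 − $14,900 = $269,713.
Year 1: DB = ⌊$284,613 × 200%/3⌋ = $189,742; SL = ⌊$269,713/3⌋ = $89,904 → take DB $189,742. Book value $94,871.
Year 2: DB = ⌊$94,871 × 200%/3⌋ = $63,247; SL = ⌊$79,971/2⌋ = $39,985 → take DB $63,247. Book value $31,624.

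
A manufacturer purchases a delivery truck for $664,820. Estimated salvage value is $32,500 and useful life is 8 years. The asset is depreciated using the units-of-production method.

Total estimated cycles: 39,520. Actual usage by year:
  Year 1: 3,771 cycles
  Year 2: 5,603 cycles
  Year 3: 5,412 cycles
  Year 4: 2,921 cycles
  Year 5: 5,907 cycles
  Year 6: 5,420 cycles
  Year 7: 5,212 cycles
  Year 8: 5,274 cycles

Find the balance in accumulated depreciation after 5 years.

$377,824

Depreciable base = $664,820 − $32,500 = $632,320.
Rate = $632,320 / 39,520 cycles = $16 per cycle.
Year 1: 3,771 × $16 = $60,336. Book value $604,484.
Year 2: 5,603 × $16 = $89,648. Book value $514,836.
Year 3: 5,412 × $16 = $86,592. Book value $428,244.
Year 4: 2,921 × $16 = $46,736. Book value $381,508.
Year 5: 5,907 × $16 = $94,512. Book value $286,996.
Accumulated through year 5 = $664,820 − $286,996 = $377,824.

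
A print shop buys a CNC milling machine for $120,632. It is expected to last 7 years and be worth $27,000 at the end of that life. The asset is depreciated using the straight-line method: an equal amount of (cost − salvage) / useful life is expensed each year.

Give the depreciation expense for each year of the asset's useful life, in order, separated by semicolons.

$13,376; $13,376; $13,376; $13,376; $13,376; $13,376; $13,376

Depreciable base = $120,632 − $27,000 = $93,632.
Annual expense = $93,632 / 7 = $13,376.
End of year 1: book value $107,256.
End of year 2: book value $93,880.
End of year 3: book value $80,504.
End of year 4: book value $67,128.
End of year 5: book value $53,752.
End of year 6: book value $40,376.
End of year 7: book value $27,000.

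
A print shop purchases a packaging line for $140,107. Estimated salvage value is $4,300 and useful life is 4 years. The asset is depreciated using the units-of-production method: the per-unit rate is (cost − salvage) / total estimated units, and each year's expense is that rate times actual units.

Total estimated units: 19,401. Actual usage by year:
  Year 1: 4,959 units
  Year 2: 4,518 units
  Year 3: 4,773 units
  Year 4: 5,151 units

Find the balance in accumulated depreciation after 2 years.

Depreciable base = $140,107 − $4,300 = $135,807.
Rate = $135,807 / 19,401 units = $7 per unit.
Year 1: 4,959 × $7 = $34,713. Book value $105,394.
Year 2: 4,518 × $7 = $31,626. Book value $73,768.
Accumulated through year 2 = $140,107 − $73,768 = $66,339.

$66,339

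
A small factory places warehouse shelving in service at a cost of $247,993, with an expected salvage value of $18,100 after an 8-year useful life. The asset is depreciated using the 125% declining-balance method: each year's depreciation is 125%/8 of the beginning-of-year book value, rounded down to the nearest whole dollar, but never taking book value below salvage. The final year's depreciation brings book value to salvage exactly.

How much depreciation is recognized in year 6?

$16,570

Depreciable base = $247,993 − $18,100 = $229,893.
Year 1: ⌊$247,993 × 125%/8⌋ = $38,748. Book value $209,245.
Year 2: ⌊$209,245 × 125%/8⌋ = $32,694. Book value $176,551.
Year 3: ⌊$176,551 × 125%/8⌋ = $27,586. Book value $148,965.
Year 4: ⌊$148,965 × 125%/8⌋ = $23,275. Book value $125,690.
Year 5: ⌊$125,690 × 125%/8⌋ = $19,639. Book value $106,051.
Year 6: ⌊$106,051 × 125%/8⌋ = $16,570. Book value $89,481.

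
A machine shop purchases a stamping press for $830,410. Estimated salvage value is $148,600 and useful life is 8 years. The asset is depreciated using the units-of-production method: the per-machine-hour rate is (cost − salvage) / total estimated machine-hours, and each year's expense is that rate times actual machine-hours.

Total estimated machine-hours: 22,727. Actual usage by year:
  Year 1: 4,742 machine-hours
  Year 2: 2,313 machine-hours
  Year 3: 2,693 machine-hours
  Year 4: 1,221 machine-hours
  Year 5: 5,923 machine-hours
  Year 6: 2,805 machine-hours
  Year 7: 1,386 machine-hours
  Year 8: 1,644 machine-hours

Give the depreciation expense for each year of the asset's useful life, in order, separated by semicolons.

Depreciable base = $830,410 − $148,600 = $681,810.
Rate = $681,810 / 22,727 machine-hours = $30 per machine-hour.
Year 1: 4,742 × $30 = $142,260. Book value $688,150.
Year 2: 2,313 × $30 = $69,390. Book value $618,760.
Year 3: 2,693 × $30 = $80,790. Book value $537,970.
Year 4: 1,221 × $30 = $36,630. Book value $501,340.
Year 5: 5,923 × $30 = $177,690. Book value $323,650.
Year 6: 2,805 × $30 = $84,150. Book value $239,500.
Year 7: 1,386 × $30 = $41,580. Book value $197,920.
Year 8: 1,644 × $30 = $49,320. Book value $148,600.

$142,260; $69,390; $80,790; $36,630; $177,690; $84,150; $41,580; $49,320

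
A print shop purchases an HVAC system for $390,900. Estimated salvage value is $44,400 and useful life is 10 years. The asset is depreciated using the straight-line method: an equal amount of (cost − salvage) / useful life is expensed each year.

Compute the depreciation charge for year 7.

$34,650

Depreciable base = $390,900 − $44,400 = $346,500.
Annual expense = $346,500 / 10 = $34,650.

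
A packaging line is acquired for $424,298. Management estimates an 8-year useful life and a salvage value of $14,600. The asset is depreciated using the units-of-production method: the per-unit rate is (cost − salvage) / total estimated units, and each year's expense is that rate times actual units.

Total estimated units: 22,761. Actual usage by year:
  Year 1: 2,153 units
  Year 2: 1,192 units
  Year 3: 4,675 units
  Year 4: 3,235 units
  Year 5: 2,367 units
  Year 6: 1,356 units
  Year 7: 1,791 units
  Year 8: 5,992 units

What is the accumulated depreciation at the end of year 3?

$144,360

Depreciable base = $424,298 − $14,600 = $409,698.
Rate = $409,698 / 22,761 units = $18 per unit.
Year 1: 2,153 × $18 = $38,754. Book value $385,544.
Year 2: 1,192 × $18 = $21,456. Book value $364,088.
Year 3: 4,675 × $18 = $84,150. Book value $279,938.
Accumulated through year 3 = $424,298 − $279,938 = $144,360.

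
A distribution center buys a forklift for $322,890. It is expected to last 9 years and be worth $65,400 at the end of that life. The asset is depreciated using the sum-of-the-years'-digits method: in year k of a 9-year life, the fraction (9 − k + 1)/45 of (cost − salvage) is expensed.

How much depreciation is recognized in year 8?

$11,444

Depreciable base = $322,890 − $65,400 = $257,490.
Sum of the years' digits = 9+8+7+6+5+4+3+2+1 = 45.
Year 1: $257,490 × 9/45 = $51,498. Book value $271,392.
Year 2: $257,490 × 8/45 = $45,776. Book value $225,616.
Year 3: $257,490 × 7/45 = $40,054. Book value $185,562.
Year 4: $257,490 × 6/45 = $34,332. Book value $151,230.
Year 5: $257,490 × 5/45 = $28,610. Book value $122,620.
Year 6: $257,490 × 4/45 = $22,888. Book value $99,732.
Year 7: $257,490 × 3/45 = $17,166. Book value $82,566.
Year 8: $257,490 × 2/45 = $11,444. Book value $71,122.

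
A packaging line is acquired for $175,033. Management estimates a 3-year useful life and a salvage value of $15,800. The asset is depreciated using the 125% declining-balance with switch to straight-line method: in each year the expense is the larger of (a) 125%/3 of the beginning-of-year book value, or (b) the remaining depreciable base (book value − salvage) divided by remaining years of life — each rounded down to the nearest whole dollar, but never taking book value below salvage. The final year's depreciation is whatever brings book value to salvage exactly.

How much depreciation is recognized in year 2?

Depreciable base = $175,033 − $15,800 = $159,233.
Year 1: DB = ⌊$175,033 × 125%/3⌋ = $72,930; SL = ⌊$159,233/3⌋ = $53,077 → take DB $72,930. Book value $102,103.
Year 2: DB = ⌊$102,103 × 125%/3⌋ = $42,542; SL = ⌊$86,303/2⌋ = $43,151 → take SL $43,151. Book value $58,952.

$43,151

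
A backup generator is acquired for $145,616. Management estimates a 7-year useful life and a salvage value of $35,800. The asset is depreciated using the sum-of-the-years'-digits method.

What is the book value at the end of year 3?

$75,020

Depreciable base = $145,616 − $35,800 = $109,816.
Sum of the years' digits = 7+6+5+4+3+2+1 = 28.
Year 1: $109,816 × 7/28 = $27,454. Book value $118,162.
Year 2: $109,816 × 6/28 = $23,532. Book value $94,630.
Year 3: $109,816 × 5/28 = $19,610. Book value $75,020.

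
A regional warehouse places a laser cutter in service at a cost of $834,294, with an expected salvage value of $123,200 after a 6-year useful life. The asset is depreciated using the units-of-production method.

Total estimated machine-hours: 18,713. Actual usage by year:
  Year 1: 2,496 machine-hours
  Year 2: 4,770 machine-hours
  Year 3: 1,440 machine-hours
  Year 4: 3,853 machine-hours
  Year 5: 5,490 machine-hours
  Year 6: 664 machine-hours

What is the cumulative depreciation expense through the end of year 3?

$330,828

Depreciable base = $834,294 − $123,200 = $711,094.
Rate = $711,094 / 18,713 machine-hours = $38 per machine-hour.
Year 1: 2,496 × $38 = $94,848. Book value $739,446.
Year 2: 4,770 × $38 = $181,260. Book value $558,186.
Year 3: 1,440 × $38 = $54,720. Book value $503,466.
Accumulated through year 3 = $834,294 − $503,466 = $330,828.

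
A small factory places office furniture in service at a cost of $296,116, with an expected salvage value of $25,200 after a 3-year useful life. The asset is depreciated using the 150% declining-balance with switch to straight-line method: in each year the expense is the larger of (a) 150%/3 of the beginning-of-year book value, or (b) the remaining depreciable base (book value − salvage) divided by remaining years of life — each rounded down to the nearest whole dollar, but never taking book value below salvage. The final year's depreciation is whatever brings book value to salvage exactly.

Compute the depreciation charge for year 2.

Depreciable base = $296,116 − $25,200 = $270,916.
Year 1: DB = ⌊$296,116 × 150%/3⌋ = $148,058; SL = ⌊$270,916/3⌋ = $90,305 → take DB $148,058. Book value $148,058.
Year 2: DB = ⌊$148,058 × 150%/3⌋ = $74,029; SL = ⌊$122,858/2⌋ = $61,429 → take DB $74,029. Book value $74,029.

$74,029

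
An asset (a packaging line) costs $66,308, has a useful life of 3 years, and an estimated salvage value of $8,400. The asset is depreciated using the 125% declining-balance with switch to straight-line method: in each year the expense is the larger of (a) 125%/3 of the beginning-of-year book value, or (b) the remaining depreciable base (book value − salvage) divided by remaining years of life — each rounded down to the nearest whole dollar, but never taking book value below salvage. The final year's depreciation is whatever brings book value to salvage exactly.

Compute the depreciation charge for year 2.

$16,116

Depreciable base = $66,308 − $8,400 = $57,908.
Year 1: DB = ⌊$66,308 × 125%/3⌋ = $27,628; SL = ⌊$57,908/3⌋ = $19,302 → take DB $27,628. Book value $38,680.
Year 2: DB = ⌊$38,680 × 125%/3⌋ = $16,116; SL = ⌊$30,280/2⌋ = $15,140 → take DB $16,116. Book value $22,564.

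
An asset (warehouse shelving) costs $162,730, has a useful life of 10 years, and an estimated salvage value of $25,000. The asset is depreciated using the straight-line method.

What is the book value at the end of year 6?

$80,092

Depreciable base = $162,730 − $25,000 = $137,730.
Annual expense = $137,730 / 10 = $13,773.
End of year 1: book value $148,957.
End of year 2: book value $135,184.
End of year 3: book value $121,411.
End of year 4: book value $107,638.
End of year 5: book value $93,865.
End of year 6: book value $80,092.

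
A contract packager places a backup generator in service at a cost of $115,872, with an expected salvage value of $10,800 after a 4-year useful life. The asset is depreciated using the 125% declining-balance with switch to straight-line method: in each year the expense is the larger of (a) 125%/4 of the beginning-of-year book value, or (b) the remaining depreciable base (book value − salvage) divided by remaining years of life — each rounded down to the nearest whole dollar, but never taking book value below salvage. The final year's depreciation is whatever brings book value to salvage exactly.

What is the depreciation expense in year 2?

Depreciable base = $115,872 − $10,800 = $105,072.
Year 1: DB = ⌊$115,872 × 125%/4⌋ = $36,210; SL = ⌊$105,072/4⌋ = $26,268 → take DB $36,210. Book value $79,662.
Year 2: DB = ⌊$79,662 × 125%/4⌋ = $24,894; SL = ⌊$68,862/3⌋ = $22,954 → take DB $24,894. Book value $54,768.

$24,894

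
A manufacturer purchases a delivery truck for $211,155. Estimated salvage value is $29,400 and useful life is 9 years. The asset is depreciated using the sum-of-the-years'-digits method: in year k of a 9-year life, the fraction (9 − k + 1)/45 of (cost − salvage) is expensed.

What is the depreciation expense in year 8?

$8,078

Depreciable base = $211,155 − $29,400 = $181,755.
Sum of the years' digits = 9+8+7+6+5+4+3+2+1 = 45.
Year 1: $181,755 × 9/45 = $36,351. Book value $174,804.
Year 2: $181,755 × 8/45 = $32,312. Book value $142,492.
Year 3: $181,755 × 7/45 = $28,273. Book value $114,219.
Year 4: $181,755 × 6/45 = $24,234. Book value $89,985.
Year 5: $181,755 × 5/45 = $20,195. Book value $69,790.
Year 6: $181,755 × 4/45 = $16,156. Book value $53,634.
Year 7: $181,755 × 3/45 = $12,117. Book value $41,517.
Year 8: $181,755 × 2/45 = $8,078. Book value $33,439.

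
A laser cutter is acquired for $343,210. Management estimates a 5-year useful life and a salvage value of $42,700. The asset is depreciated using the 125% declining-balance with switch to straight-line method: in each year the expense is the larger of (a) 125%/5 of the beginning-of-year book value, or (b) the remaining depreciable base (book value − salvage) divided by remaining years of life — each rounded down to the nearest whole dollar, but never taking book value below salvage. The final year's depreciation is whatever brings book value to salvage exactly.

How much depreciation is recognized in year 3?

Depreciable base = $343,210 − $42,700 = $300,510.
Year 1: DB = ⌊$343,210 × 125%/5⌋ = $85,802; SL = ⌊$300,510/5⌋ = $60,102 → take DB $85,802. Book value $257,408.
Year 2: DB = ⌊$257,408 × 125%/5⌋ = $64,352; SL = ⌊$214,708/4⌋ = $53,677 → take DB $64,352. Book value $193,056.
Year 3: DB = ⌊$193,056 × 125%/5⌋ = $48,264; SL = ⌊$150,356/3⌋ = $50,118 → take SL $50,118. Book value $142,938.

$50,118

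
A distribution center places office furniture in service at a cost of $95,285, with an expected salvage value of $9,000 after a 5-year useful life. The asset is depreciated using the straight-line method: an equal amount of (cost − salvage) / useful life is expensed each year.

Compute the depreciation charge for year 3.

Depreciable base = $95,285 − $9,000 = $86,285.
Annual expense = $86,285 / 5 = $17,257.

$17,257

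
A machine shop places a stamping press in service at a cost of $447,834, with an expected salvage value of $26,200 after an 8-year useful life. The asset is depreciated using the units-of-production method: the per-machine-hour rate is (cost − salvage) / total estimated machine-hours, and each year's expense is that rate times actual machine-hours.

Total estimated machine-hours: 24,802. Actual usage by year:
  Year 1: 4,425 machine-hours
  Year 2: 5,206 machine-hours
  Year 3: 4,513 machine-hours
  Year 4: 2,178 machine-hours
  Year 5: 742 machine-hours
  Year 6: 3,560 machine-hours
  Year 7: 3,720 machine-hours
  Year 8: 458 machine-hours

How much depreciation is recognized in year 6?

Depreciable base = $447,834 − $26,200 = $421,634.
Rate = $421,634 / 24,802 machine-hours = $17 per machine-hour.
Year 1: 4,425 × $17 = $75,225. Book value $372,609.
Year 2: 5,206 × $17 = $88,502. Book value $284,107.
Year 3: 4,513 × $17 = $76,721. Book value $207,386.
Year 4: 2,178 × $17 = $37,026. Book value $170,360.
Year 5: 742 × $17 = $12,614. Book value $157,746.
Year 6: 3,560 × $17 = $60,520. Book value $97,226.

$60,520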